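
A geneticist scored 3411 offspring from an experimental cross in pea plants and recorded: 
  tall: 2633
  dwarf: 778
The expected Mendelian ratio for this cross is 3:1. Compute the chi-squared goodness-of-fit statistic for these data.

The 3:1 ratio has 4 parts, so with N = 3411 the expected counts are:
  tall: 3411 × 3/4 = 2558.25
  dwarf: 3411 × 1/4 = 852.75
χ² = Σ (O − E)² / E
  tall: (2633 − 2558.25)² / 2558.25 = 2.1841
  dwarf: (778 − 852.75)² / 852.75 = 6.5524
χ² = 2.1841 + 6.5524 = 8.7365 ≈ 8.737

8.737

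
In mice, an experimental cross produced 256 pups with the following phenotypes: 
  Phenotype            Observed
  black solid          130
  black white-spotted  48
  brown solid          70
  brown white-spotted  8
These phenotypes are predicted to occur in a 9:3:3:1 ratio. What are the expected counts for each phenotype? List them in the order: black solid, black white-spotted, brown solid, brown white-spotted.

144, 48, 48, 16

Under the 9:3:3:1 hypothesis (Σ ratio = 16, N = 256):
  black solid: 256 × 9/16 = 144
  black white-spotted: 256 × 3/16 = 48
  brown solid: 256 × 3/16 = 48
  brown white-spotted: 256 × 1/16 = 16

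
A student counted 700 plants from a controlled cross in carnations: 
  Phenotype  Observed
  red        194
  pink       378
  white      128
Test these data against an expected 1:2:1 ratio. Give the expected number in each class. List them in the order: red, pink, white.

The 1:2:1 ratio has 4 parts, so with N = 700 the expected counts are:
  red: 700 × 1/4 = 175
  pink: 700 × 2/4 = 350
  white: 700 × 1/4 = 175

175, 350, 175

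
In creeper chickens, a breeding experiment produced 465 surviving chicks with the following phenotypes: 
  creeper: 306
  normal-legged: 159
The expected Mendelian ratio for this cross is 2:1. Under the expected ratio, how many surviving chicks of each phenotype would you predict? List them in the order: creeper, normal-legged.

310, 155

The 2:1 ratio has 3 parts, so with N = 465 the expected counts are:
  creeper: 465 × 2/3 = 310
  normal-legged: 465 × 1/3 = 155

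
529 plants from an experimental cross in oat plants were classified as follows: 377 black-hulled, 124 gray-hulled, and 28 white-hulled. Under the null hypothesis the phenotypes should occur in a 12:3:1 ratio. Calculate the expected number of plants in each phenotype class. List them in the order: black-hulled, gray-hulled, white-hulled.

Under the 12:3:1 hypothesis (Σ ratio = 16, N = 529):
  black-hulled: 529 × 12/16 = 396.75
  gray-hulled: 529 × 3/16 = 99.1875
  white-hulled: 529 × 1/16 = 33.0625

396.75, 99.1875, 33.0625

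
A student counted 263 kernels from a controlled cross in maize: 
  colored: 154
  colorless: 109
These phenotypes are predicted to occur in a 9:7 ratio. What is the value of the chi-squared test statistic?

0.568

Under the 9:7 hypothesis (Σ ratio = 16, N = 263):
  colored: 263 × 9/16 = 147.9375
  colorless: 263 × 7/16 = 115.0625
χ² = Σ (O − E)² / E
  colored: (154 − 147.9375)² / 147.9375 = 0.2484
  colorless: (109 − 115.0625)² / 115.0625 = 0.3194
χ² = 0.2484 + 0.3194 = 0.5678 ≈ 0.568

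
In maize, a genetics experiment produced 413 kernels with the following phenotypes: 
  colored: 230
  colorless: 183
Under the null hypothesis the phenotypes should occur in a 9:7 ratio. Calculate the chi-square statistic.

Under the 9:7 hypothesis (Σ ratio = 16, N = 413):
  colored: 413 × 9/16 = 232.3125
  colorless: 413 × 7/16 = 180.6875
χ² = Σ (O − E)² / E
  colored: (230 − 232.3125)² / 232.3125 = 0.0230
  colorless: (183 − 180.6875)² / 180.6875 = 0.0296
χ² = 0.0230 + 0.0296 = 0.0526 ≈ 0.053

0.053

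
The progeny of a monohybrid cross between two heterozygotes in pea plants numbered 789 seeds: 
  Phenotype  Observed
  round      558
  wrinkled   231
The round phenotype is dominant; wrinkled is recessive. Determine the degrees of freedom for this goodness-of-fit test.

1

For a monohybrid cross between heterozygotes with complete dominance, the expected phenotypic ratio is 3:1.
A goodness-of-fit test with 2 phenotype classes has df = 2 − 1 = 1.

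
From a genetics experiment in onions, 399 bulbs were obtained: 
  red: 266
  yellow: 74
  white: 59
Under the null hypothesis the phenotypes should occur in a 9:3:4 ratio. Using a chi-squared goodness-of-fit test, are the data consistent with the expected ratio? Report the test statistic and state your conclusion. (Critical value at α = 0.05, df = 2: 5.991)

24.353; not consistent

The 9:3:4 ratio has 16 parts, so with N = 399 the expected counts are:
  red: 399 × 9/16 = 224.4375
  yellow: 399 × 3/16 = 74.8125
  white: 399 × 4/16 = 99.75
χ² = Σ (O − E)² / E
  red: (266 − 224.4375)² / 224.4375 = 7.6968
  yellow: (74 − 74.8125)² / 74.8125 = 0.0088
  white: (59 − 99.75)² / 99.75 = 16.6472
χ² = 7.6968 + 0.0088 + 16.6472 = 24.3528 ≈ 24.353
Degrees of freedom = 3 − 1 = 2; critical value at α = 0.05 is 5.991.
Since 24.353 > 5.991, we reject the null hypothesis — the data do not fit the 9:3:4 ratio.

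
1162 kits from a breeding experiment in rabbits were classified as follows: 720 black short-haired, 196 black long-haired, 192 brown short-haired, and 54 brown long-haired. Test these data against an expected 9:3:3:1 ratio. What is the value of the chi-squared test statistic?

16.786

Expected counts for N = 1162 under a 9:3:3:1 ratio (total parts = 16):
  black short-haired: 1162 × 9/16 = 653.625
  black long-haired: 1162 × 3/16 = 217.875
  brown short-haired: 1162 × 3/16 = 217.875
  brown long-haired: 1162 × 1/16 = 72.625
χ² = Σ (O − E)² / E
  black short-haired: (720 − 653.625)² / 653.625 = 6.7403
  black long-haired: (196 − 217.875)² / 217.875 = 2.1963
  brown short-haired: (192 − 217.875)² / 217.875 = 3.0729
  brown long-haired: (54 − 72.625)² / 72.625 = 4.7765
χ² = 6.7403 + 2.1963 + 3.0729 + 4.7765 = 16.786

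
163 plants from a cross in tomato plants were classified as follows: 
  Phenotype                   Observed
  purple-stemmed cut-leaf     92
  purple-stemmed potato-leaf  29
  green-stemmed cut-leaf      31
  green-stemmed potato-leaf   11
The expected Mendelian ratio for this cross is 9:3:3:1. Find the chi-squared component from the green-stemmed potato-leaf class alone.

Total ratio parts = 16. Expected numbers out of 163:
  purple-stemmed cut-leaf: 163 × 9/16 = 91.6875
  purple-stemmed potato-leaf: 163 × 3/16 = 30.5625
  green-stemmed cut-leaf: 163 × 3/16 = 30.5625
  green-stemmed potato-leaf: 163 × 1/16 = 10.1875
Contribution of green-stemmed potato-leaf: (11 − 10.1875)² / 10.1875 = 0.0648

0.065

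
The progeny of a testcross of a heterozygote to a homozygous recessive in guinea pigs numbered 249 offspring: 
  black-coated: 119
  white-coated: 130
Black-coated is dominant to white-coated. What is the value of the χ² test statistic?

A testcross of a heterozygote (Aa × aa) gives a 1:1 phenotypic ratio.
The 1:1 ratio has 2 parts, so with N = 249 the expected counts are:
  black-coated: 249 × 1/2 = 124.5
  white-coated: 249 × 1/2 = 124.5
χ² = Σ (O − E)² / E
  black-coated: (119 − 124.5)² / 124.5 = 0.2430
  white-coated: (130 − 124.5)² / 124.5 = 0.2430
χ² = 0.2430 + 0.2430 = 0.486

0.486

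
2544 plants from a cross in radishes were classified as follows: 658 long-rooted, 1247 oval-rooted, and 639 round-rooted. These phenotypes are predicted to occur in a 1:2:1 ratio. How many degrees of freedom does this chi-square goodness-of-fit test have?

2

A goodness-of-fit test with 3 phenotype classes has df = 3 − 1 = 2.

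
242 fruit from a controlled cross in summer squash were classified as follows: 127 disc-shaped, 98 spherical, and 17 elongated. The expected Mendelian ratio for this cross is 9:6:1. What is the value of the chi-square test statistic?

1.423

Under the 9:6:1 hypothesis (Σ ratio = 16, N = 242):
  disc-shaped: 242 × 9/16 = 136.125
  spherical: 242 × 6/16 = 90.75
  elongated: 242 × 1/16 = 15.125
χ² = Σ (O − E)² / E
  disc-shaped: (127 − 136.125)² / 136.125 = 0.6117
  spherical: (98 − 90.75)² / 90.75 = 0.5792
  elongated: (17 − 15.125)² / 15.125 = 0.2324
χ² = 0.6117 + 0.5792 + 0.2324 = 1.4233 ≈ 1.423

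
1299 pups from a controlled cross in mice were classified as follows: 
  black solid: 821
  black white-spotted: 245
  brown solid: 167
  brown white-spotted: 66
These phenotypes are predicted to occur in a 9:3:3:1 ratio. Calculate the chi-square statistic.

Expected counts for N = 1299 under a 9:3:3:1 ratio (total parts = 16):
  black solid: 1299 × 9/16 = 730.6875
  black white-spotted: 1299 × 3/16 = 243.5625
  brown solid: 1299 × 3/16 = 243.5625
  brown white-spotted: 1299 × 1/16 = 81.1875
χ² = Σ (O − E)² / E
  black solid: (821 − 730.6875)² / 730.6875 = 11.1626
  black white-spotted: (245 − 243.5625)² / 243.5625 = 0.0085
  brown solid: (167 − 243.5625)² / 243.5625 = 24.0670
  brown white-spotted: (66 − 81.1875)² / 81.1875 = 2.8411
χ² = 11.1626 + 0.0085 + 24.0670 + 2.8411 = 38.0792 ≈ 38.079

38.079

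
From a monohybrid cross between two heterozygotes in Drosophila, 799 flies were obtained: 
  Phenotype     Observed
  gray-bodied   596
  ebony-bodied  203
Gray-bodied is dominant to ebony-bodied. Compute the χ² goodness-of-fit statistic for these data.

0.071

For a monohybrid cross between heterozygotes with complete dominance, the expected phenotypic ratio is 3:1.
Under the 3:1 hypothesis (Σ ratio = 4, N = 799):
  gray-bodied: 799 × 3/4 = 599.25
  ebony-bodied: 799 × 1/4 = 199.75
χ² = Σ (O − E)² / E
  gray-bodied: (596 − 599.25)² / 599.25 = 0.0176
  ebony-bodied: (203 − 199.75)² / 199.75 = 0.0529
χ² = 0.0176 + 0.0529 = 0.0705 ≈ 0.071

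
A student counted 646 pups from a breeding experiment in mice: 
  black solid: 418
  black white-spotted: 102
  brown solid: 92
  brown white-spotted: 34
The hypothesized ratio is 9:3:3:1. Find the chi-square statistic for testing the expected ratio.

Total ratio parts = 16. Expected numbers out of 646:
  black solid: 646 × 9/16 = 363.375
  black white-spotted: 646 × 3/16 = 121.125
  brown solid: 646 × 3/16 = 121.125
  brown white-spotted: 646 × 1/16 = 40.375
χ² = Σ (O − E)² / E
  black solid: (418 − 363.375)² / 363.375 = 8.2116
  black white-spotted: (102 − 121.125)² / 121.125 = 3.0197
  brown solid: (92 − 121.125)² / 121.125 = 7.0032
  brown white-spotted: (34 − 40.375)² / 40.375 = 1.0066
χ² = 8.2116 + 3.0197 + 7.0032 + 1.0066 = 19.2411 ≈ 19.241

19.241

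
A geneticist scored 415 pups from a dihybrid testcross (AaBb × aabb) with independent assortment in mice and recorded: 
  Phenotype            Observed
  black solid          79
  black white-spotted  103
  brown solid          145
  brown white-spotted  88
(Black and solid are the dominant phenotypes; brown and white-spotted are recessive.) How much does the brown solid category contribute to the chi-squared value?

16.401

A dihybrid testcross with independent assortment gives a 1:1:1:1 ratio.
Expected counts for N = 415 under a 1:1:1:1 ratio (total parts = 4):
  black solid: 415 × 1/4 = 103.75
  black white-spotted: 415 × 1/4 = 103.75
  brown solid: 415 × 1/4 = 103.75
  brown white-spotted: 415 × 1/4 = 103.75
Contribution of brown solid: (145 − 103.75)² / 103.75 = 16.4006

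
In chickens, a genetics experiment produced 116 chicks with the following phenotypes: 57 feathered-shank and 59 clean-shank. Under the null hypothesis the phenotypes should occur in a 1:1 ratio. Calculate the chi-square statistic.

0.034

The 1:1 ratio has 2 parts, so with N = 116 the expected counts are:
  feathered-shank: 116 × 1/2 = 58
  clean-shank: 116 × 1/2 = 58
χ² = Σ (O − E)² / E
  feathered-shank: (57 − 58)² / 58 = 0.0172
  clean-shank: (59 − 58)² / 58 = 0.0172
χ² = 0.0172 + 0.0172 = 0.0344 ≈ 0.034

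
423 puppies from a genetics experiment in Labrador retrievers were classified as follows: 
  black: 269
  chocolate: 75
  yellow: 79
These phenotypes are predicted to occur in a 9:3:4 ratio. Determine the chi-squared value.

Total ratio parts = 16. Expected numbers out of 423:
  black: 423 × 9/16 = 237.9375
  chocolate: 423 × 3/16 = 79.3125
  yellow: 423 × 4/16 = 105.75
χ² = Σ (O − E)² / E
  black: (269 − 237.9375)² / 237.9375 = 4.0552
  chocolate: (75 − 79.3125)² / 79.3125 = 0.2345
  yellow: (79 − 105.75)² / 105.75 = 6.7665
χ² = 4.0552 + 0.2345 + 6.7665 = 11.0562 ≈ 11.056

11.056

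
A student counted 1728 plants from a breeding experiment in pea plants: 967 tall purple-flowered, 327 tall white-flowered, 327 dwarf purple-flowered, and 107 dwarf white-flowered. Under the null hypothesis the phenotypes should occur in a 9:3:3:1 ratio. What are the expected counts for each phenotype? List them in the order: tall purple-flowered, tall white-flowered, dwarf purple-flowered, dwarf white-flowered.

The 9:3:3:1 ratio has 16 parts, so with N = 1728 the expected counts are:
  tall purple-flowered: 1728 × 9/16 = 972
  tall white-flowered: 1728 × 3/16 = 324
  dwarf purple-flowered: 1728 × 3/16 = 324
  dwarf white-flowered: 1728 × 1/16 = 108

972, 324, 324, 108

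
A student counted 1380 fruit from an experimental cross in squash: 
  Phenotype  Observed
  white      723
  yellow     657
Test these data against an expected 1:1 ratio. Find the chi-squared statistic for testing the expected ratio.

Expected counts for N = 1380 under a 1:1 ratio (total parts = 2):
  white: 1380 × 1/2 = 690
  yellow: 1380 × 1/2 = 690
χ² = Σ (O − E)² / E
  white: (723 − 690)² / 690 = 1.5783
  yellow: (657 − 690)² / 690 = 1.5783
χ² = 1.5783 + 1.5783 = 3.1566 ≈ 3.157

3.157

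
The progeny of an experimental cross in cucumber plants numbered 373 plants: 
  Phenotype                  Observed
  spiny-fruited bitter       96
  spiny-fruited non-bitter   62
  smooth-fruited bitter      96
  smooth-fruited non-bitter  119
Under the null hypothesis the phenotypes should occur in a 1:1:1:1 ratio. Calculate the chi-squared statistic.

17.745

The 1:1:1:1 ratio has 4 parts, so with N = 373 the expected counts are:
  spiny-fruited bitter: 373 × 1/4 = 93.25
  spiny-fruited non-bitter: 373 × 1/4 = 93.25
  smooth-fruited bitter: 373 × 1/4 = 93.25
  smooth-fruited non-bitter: 373 × 1/4 = 93.25
χ² = Σ (O − E)² / E
  spiny-fruited bitter: (96 − 93.25)² / 93.25 = 0.0811
  spiny-fruited non-bitter: (62 − 93.25)² / 93.25 = 10.4725
  smooth-fruited bitter: (96 − 93.25)² / 93.25 = 0.0811
  smooth-fruited non-bitter: (119 − 93.25)² / 93.25 = 7.1106
χ² = 0.0811 + 10.4725 + 0.0811 + 7.1106 = 17.7453 ≈ 17.745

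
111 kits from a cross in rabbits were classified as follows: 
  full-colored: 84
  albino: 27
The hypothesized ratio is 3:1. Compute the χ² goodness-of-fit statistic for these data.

0.027

Expected counts for N = 111 under a 3:1 ratio (total parts = 4):
  full-colored: 111 × 3/4 = 83.25
  albino: 111 × 1/4 = 27.75
χ² = Σ (O − E)² / E
  full-colored: (84 − 83.25)² / 83.25 = 0.0068
  albino: (27 − 27.75)² / 27.75 = 0.0203
χ² = 0.0068 + 0.0203 = 0.0271 ≈ 0.027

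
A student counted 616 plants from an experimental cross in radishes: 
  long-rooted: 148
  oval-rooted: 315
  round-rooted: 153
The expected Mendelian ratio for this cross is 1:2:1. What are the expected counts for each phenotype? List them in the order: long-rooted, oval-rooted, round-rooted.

154, 308, 154

Under the 1:2:1 hypothesis (Σ ratio = 4, N = 616):
  long-rooted: 616 × 1/4 = 154
  oval-rooted: 616 × 2/4 = 308
  round-rooted: 616 × 1/4 = 154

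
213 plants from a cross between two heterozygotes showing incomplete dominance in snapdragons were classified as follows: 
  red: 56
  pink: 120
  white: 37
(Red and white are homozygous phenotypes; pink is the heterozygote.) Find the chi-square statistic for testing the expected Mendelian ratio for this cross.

6.812

With incomplete dominance, a heterozygote × heterozygote cross gives a 1:2:1 phenotypic ratio.
The 1:2:1 ratio has 4 parts, so with N = 213 the expected counts are:
  red: 213 × 1/4 = 53.25
  pink: 213 × 2/4 = 106.5
  white: 213 × 1/4 = 53.25
χ² = Σ (O − E)² / E
  red: (56 − 53.25)² / 53.25 = 0.1420
  pink: (120 − 106.5)² / 106.5 = 1.7113
  white: (37 − 53.25)² / 53.25 = 4.9589
χ² = 0.1420 + 1.7113 + 4.9589 = 6.8122 ≈ 6.812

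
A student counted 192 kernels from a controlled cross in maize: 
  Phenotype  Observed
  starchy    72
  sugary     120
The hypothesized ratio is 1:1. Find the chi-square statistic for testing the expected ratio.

12.000

Expected counts for N = 192 under a 1:1 ratio (total parts = 2):
  starchy: 192 × 1/2 = 96
  sugary: 192 × 1/2 = 96
χ² = Σ (O − E)² / E
  starchy: (72 − 96)² / 96 = 6.0000
  sugary: (120 − 96)² / 96 = 6.0000
χ² = 6.0000 + 6.0000 = 12.000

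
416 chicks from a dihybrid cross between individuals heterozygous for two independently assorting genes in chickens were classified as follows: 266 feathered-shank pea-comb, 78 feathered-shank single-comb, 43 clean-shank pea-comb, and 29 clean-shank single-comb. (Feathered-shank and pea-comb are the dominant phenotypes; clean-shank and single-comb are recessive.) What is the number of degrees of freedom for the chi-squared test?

A dihybrid F₂ with independent assortment and complete dominance at both loci gives a 9:3:3:1 phenotypic ratio.
A goodness-of-fit test with 4 phenotype classes has df = 4 − 1 = 3.

3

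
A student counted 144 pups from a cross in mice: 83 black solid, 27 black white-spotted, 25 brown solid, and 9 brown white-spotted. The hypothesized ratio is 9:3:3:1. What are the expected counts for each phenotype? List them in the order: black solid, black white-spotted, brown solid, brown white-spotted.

Under the 9:3:3:1 hypothesis (Σ ratio = 16, N = 144):
  black solid: 144 × 9/16 = 81
  black white-spotted: 144 × 3/16 = 27
  brown solid: 144 × 3/16 = 27
  brown white-spotted: 144 × 1/16 = 9

81, 27, 27, 9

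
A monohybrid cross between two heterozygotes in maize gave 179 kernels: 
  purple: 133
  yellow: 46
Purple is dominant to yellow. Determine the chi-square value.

0.047

For a monohybrid cross between heterozygotes with complete dominance, the expected phenotypic ratio is 3:1.
Expected counts for N = 179 under a 3:1 ratio (total parts = 4):
  purple: 179 × 3/4 = 134.25
  yellow: 179 × 1/4 = 44.75
χ² = Σ (O − E)² / E
  purple: (133 − 134.25)² / 134.25 = 0.0116
  yellow: (46 − 44.75)² / 44.75 = 0.0349
χ² = 0.0116 + 0.0349 = 0.0465 ≈ 0.047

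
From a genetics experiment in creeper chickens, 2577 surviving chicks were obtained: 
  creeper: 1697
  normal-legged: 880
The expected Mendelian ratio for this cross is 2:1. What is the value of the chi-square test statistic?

Expected counts for N = 2577 under a 2:1 ratio (total parts = 3):
  creeper: 2577 × 2/3 = 1718
  normal-legged: 2577 × 1/3 = 859
χ² = Σ (O − E)² / E
  creeper: (1697 − 1718)² / 1718 = 0.2567
  normal-legged: (880 − 859)² / 859 = 0.5134
χ² = 0.2567 + 0.5134 = 0.7701 ≈ 0.770

0.770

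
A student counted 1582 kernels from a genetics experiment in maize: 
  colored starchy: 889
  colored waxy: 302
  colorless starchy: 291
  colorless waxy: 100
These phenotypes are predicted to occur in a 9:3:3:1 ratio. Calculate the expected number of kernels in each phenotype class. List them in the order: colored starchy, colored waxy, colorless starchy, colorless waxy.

Total ratio parts = 16. Expected numbers out of 1582:
  colored starchy: 1582 × 9/16 = 889.875
  colored waxy: 1582 × 3/16 = 296.625
  colorless starchy: 1582 × 3/16 = 296.625
  colorless waxy: 1582 × 1/16 = 98.875

889.875, 296.625, 296.625, 98.875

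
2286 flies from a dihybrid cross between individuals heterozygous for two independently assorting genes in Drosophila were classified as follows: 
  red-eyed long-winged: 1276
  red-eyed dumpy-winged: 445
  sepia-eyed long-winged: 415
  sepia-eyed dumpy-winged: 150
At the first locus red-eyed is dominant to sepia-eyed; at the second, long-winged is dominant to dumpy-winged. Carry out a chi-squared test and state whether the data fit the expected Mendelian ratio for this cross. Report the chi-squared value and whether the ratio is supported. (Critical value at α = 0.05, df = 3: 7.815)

A dihybrid F₂ with independent assortment and complete dominance at both loci gives a 9:3:3:1 phenotypic ratio.
Expected counts for N = 2286 under a 9:3:3:1 ratio (total parts = 16):
  red-eyed long-winged: 2286 × 9/16 = 1285.875
  red-eyed dumpy-winged: 2286 × 3/16 = 428.625
  sepia-eyed long-winged: 2286 × 3/16 = 428.625
  sepia-eyed dumpy-winged: 2286 × 1/16 = 142.875
χ² = Σ (O − E)² / E
  red-eyed long-winged: (1276 − 1285.875)² / 1285.875 = 0.0758
  red-eyed dumpy-winged: (445 − 428.625)² / 428.625 = 0.6256
  sepia-eyed long-winged: (415 − 428.625)² / 428.625 = 0.4331
  sepia-eyed dumpy-winged: (150 − 142.875)² / 142.875 = 0.3553
χ² = 0.0758 + 0.6256 + 0.4331 + 0.3553 = 1.4898 ≈ 1.490
Degrees of freedom = 4 − 1 = 3; critical value at α = 0.05 is 7.815.
Since 1.490 < 7.815, we fail to reject the null hypothesis — the data are consistent with the 9:3:3:1 ratio.

1.490; consistent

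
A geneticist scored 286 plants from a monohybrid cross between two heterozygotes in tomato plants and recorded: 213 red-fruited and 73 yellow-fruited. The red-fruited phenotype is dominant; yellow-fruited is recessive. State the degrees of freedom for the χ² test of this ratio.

For a monohybrid cross between heterozygotes with complete dominance, the expected phenotypic ratio is 3:1.
A goodness-of-fit test with 2 phenotype classes has df = 2 − 1 = 1.

1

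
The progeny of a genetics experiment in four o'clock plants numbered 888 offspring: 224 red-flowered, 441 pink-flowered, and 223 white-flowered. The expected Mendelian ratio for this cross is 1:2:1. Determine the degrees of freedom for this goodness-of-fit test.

2

A goodness-of-fit test with 3 phenotype classes has df = 3 − 1 = 2.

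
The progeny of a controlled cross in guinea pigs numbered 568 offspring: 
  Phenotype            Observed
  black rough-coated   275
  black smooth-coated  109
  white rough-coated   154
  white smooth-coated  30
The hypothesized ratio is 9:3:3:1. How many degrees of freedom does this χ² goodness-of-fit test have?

3

A goodness-of-fit test with 4 phenotype classes has df = 4 − 1 = 3.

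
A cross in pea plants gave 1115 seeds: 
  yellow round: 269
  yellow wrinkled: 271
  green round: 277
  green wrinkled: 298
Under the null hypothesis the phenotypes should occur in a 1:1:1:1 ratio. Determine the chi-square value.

The 1:1:1:1 ratio has 4 parts, so with N = 1115 the expected counts are:
  yellow round: 1115 × 1/4 = 278.75
  yellow wrinkled: 1115 × 1/4 = 278.75
  green round: 1115 × 1/4 = 278.75
  green wrinkled: 1115 × 1/4 = 278.75
χ² = Σ (O − E)² / E
  yellow round: (269 − 278.75)² / 278.75 = 0.3410
  yellow wrinkled: (271 − 278.75)² / 278.75 = 0.2155
  green round: (277 − 278.75)² / 278.75 = 0.0110
  green wrinkled: (298 − 278.75)² / 278.75 = 1.3294
χ² = 0.3410 + 0.2155 + 0.0110 + 1.3294 = 1.8969 ≈ 1.897

1.897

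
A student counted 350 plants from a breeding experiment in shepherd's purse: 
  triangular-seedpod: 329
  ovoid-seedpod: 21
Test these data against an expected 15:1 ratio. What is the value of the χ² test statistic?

The 15:1 ratio has 16 parts, so with N = 350 the expected counts are:
  triangular-seedpod: 350 × 15/16 = 328.125
  ovoid-seedpod: 350 × 1/16 = 21.875
χ² = Σ (O − E)² / E
  triangular-seedpod: (329 − 328.125)² / 328.125 = 0.0023
  ovoid-seedpod: (21 − 21.875)² / 21.875 = 0.0350
χ² = 0.0023 + 0.0350 = 0.0373 ≈ 0.037

0.037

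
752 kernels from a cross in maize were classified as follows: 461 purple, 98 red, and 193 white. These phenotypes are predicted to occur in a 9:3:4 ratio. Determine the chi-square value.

Total ratio parts = 16. Expected numbers out of 752:
  purple: 752 × 9/16 = 423
  red: 752 × 3/16 = 141
  white: 752 × 4/16 = 188
χ² = Σ (O − E)² / E
  purple: (461 − 423)² / 423 = 3.4137
  red: (98 − 141)² / 141 = 13.1135
  white: (193 − 188)² / 188 = 0.1330
χ² = 3.4137 + 13.1135 + 0.1330 = 16.6602 ≈ 16.660

16.660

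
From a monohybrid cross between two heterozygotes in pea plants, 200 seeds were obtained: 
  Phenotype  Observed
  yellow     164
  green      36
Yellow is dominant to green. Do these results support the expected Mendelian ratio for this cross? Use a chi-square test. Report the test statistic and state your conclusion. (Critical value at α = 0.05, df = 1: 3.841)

5.227; not consistent

For a monohybrid cross between heterozygotes with complete dominance, the expected phenotypic ratio is 3:1.
Total ratio parts = 4. Expected numbers out of 200:
  yellow: 200 × 3/4 = 150
  green: 200 × 1/4 = 50
χ² = Σ (O − E)² / E
  yellow: (164 − 150)² / 150 = 1.3067
  green: (36 − 50)² / 50 = 3.9200
χ² = 1.3067 + 3.9200 = 5.2267 ≈ 5.227
Degrees of freedom = 2 − 1 = 1; critical value at α = 0.05 is 3.841.
Since 5.227 > 3.841, we reject the null hypothesis — the data do not fit the 3:1 ratio.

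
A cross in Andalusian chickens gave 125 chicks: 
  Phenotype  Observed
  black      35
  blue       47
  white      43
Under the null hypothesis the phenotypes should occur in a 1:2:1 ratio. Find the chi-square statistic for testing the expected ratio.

8.712

The 1:2:1 ratio has 4 parts, so with N = 125 the expected counts are:
  black: 125 × 1/4 = 31.25
  blue: 125 × 2/4 = 62.5
  white: 125 × 1/4 = 31.25
χ² = Σ (O − E)² / E
  black: (35 − 31.25)² / 31.25 = 0.4500
  blue: (47 − 62.5)² / 62.5 = 3.8440
  white: (43 − 31.25)² / 31.25 = 4.4180
χ² = 0.4500 + 3.8440 + 4.4180 = 8.712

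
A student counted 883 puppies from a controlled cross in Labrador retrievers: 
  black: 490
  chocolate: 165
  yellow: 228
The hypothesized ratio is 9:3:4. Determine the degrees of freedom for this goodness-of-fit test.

A goodness-of-fit test with 3 phenotype classes has df = 3 − 1 = 2.

2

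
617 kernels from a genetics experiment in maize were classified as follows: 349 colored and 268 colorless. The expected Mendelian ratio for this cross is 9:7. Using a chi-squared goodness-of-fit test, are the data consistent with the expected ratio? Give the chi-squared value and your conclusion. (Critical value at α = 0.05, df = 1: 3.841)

0.025; consistent

Total ratio parts = 16. Expected numbers out of 617:
  colored: 617 × 9/16 = 347.0625
  colorless: 617 × 7/16 = 269.9375
χ² = Σ (O − E)² / E
  colored: (349 − 347.0625)² / 347.0625 = 0.0108
  colorless: (268 − 269.9375)² / 269.9375 = 0.0139
χ² = 0.0108 + 0.0139 = 0.0247 ≈ 0.025
Degrees of freedom = 2 − 1 = 1; critical value at α = 0.05 is 3.841.
Since 0.025 < 3.841, we fail to reject the null hypothesis — the data are consistent with the 9:7 ratio.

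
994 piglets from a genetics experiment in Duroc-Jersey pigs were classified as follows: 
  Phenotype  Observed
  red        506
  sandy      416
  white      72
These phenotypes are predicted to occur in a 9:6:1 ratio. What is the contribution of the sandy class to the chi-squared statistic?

Under the 9:6:1 hypothesis (Σ ratio = 16, N = 994):
  red: 994 × 9/16 = 559.125
  sandy: 994 × 6/16 = 372.75
  white: 994 × 1/16 = 62.125
Contribution of sandy: (416 − 372.75)² / 372.75 = 5.0183

5.018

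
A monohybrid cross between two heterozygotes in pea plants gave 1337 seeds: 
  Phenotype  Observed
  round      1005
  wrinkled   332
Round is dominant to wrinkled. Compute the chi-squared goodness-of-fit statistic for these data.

For a monohybrid cross between heterozygotes with complete dominance, the expected phenotypic ratio is 3:1.
The 3:1 ratio has 4 parts, so with N = 1337 the expected counts are:
  round: 1337 × 3/4 = 1002.75
  wrinkled: 1337 × 1/4 = 334.25
χ² = Σ (O − E)² / E
  round: (1005 − 1002.75)² / 1002.75 = 0.0050
  wrinkled: (332 − 334.25)² / 334.25 = 0.0151
χ² = 0.0050 + 0.0151 = 0.0201 ≈ 0.020

0.020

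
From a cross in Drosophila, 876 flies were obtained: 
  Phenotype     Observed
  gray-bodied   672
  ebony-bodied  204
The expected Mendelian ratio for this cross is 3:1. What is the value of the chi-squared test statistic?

Under the 3:1 hypothesis (Σ ratio = 4, N = 876):
  gray-bodied: 876 × 3/4 = 657
  ebony-bodied: 876 × 1/4 = 219
χ² = Σ (O − E)² / E
  gray-bodied: (672 − 657)² / 657 = 0.3425
  ebony-bodied: (204 − 219)² / 219 = 1.0274
χ² = 0.3425 + 1.0274 = 1.3699 ≈ 1.370

1.370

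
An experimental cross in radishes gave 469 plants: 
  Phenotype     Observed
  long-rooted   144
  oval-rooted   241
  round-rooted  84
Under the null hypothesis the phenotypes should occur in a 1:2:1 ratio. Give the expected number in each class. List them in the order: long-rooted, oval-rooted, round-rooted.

Expected counts for N = 469 under a 1:2:1 ratio (total parts = 4):
  long-rooted: 469 × 1/4 = 117.25
  oval-rooted: 469 × 2/4 = 234.5
  round-rooted: 469 × 1/4 = 117.25

117.25, 234.5, 117.25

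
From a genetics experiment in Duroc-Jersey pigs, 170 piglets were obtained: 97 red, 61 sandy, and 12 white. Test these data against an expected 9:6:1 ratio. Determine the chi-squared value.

0.316

The 9:6:1 ratio has 16 parts, so with N = 170 the expected counts are:
  red: 170 × 9/16 = 95.625
  sandy: 170 × 6/16 = 63.75
  white: 170 × 1/16 = 10.625
χ² = Σ (O − E)² / E
  red: (97 − 95.625)² / 95.625 = 0.0198
  sandy: (61 − 63.75)² / 63.75 = 0.1186
  white: (12 − 10.625)² / 10.625 = 0.1779
χ² = 0.0198 + 0.1186 + 0.1779 = 0.3163 ≈ 0.316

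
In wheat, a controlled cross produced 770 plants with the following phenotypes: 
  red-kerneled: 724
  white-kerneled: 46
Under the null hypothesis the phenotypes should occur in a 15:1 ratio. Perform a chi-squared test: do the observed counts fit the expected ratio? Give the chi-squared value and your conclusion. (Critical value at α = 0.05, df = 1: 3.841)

Total ratio parts = 16. Expected numbers out of 770:
  red-kerneled: 770 × 15/16 = 721.875
  white-kerneled: 770 × 1/16 = 48.125
χ² = Σ (O − E)² / E
  red-kerneled: (724 − 721.875)² / 721.875 = 0.0063
  white-kerneled: (46 − 48.125)² / 48.125 = 0.0938
χ² = 0.0063 + 0.0938 = 0.1001 ≈ 0.100
Degrees of freedom = 2 − 1 = 1; critical value at α = 0.05 is 3.841.
Since 0.100 < 3.841, we fail to reject the null hypothesis — the data are consistent with the 15:1 ratio.

0.100; consistent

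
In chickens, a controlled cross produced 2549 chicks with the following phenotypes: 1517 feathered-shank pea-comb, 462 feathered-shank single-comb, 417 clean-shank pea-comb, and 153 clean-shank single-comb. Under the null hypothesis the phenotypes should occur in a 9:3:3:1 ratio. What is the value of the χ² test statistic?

Expected counts for N = 2549 under a 9:3:3:1 ratio (total parts = 16):
  feathered-shank pea-comb: 2549 × 9/16 = 1433.8125
  feathered-shank single-comb: 2549 × 3/16 = 477.9375
  clean-shank pea-comb: 2549 × 3/16 = 477.9375
  clean-shank single-comb: 2549 × 1/16 = 159.3125
χ² = Σ (O − E)² / E
  feathered-shank pea-comb: (1517 − 1433.8125)² / 1433.8125 = 4.8264
  feathered-shank single-comb: (462 − 477.9375)² / 477.9375 = 0.5315
  clean-shank pea-comb: (417 − 477.9375)² / 477.9375 = 7.7696
  clean-shank single-comb: (153 − 159.3125)² / 159.3125 = 0.2501
χ² = 4.8264 + 0.5315 + 7.7696 + 0.2501 = 13.3776 ≈ 13.378

13.378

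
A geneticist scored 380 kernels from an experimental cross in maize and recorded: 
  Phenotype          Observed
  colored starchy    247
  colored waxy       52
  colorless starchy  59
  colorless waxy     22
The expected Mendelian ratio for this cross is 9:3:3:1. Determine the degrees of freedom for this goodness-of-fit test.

3

A goodness-of-fit test with 4 phenotype classes has df = 4 − 1 = 3.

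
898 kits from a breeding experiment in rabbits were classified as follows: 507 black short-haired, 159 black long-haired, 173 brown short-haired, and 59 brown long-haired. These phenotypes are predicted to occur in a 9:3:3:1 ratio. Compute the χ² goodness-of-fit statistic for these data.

The 9:3:3:1 ratio has 16 parts, so with N = 898 the expected counts are:
  black short-haired: 898 × 9/16 = 505.125
  black long-haired: 898 × 3/16 = 168.375
  brown short-haired: 898 × 3/16 = 168.375
  brown long-haired: 898 × 1/16 = 56.125
χ² = Σ (O − E)² / E
  black short-haired: (507 − 505.125)² / 505.125 = 0.0070
  black long-haired: (159 − 168.375)² / 168.375 = 0.5220
  brown short-haired: (173 − 168.375)² / 168.375 = 0.1270
  brown long-haired: (59 − 56.125)² / 56.125 = 0.1473
χ² = 0.0070 + 0.5220 + 0.1270 + 0.1473 = 0.8033 ≈ 0.803

0.803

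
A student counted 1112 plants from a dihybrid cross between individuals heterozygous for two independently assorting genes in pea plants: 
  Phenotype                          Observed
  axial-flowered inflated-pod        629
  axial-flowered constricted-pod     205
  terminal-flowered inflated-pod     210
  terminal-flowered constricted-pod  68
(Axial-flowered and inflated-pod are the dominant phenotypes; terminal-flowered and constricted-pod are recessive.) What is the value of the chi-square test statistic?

0.122

A dihybrid F₂ with independent assortment and complete dominance at both loci gives a 9:3:3:1 phenotypic ratio.
Under the 9:3:3:1 hypothesis (Σ ratio = 16, N = 1112):
  axial-flowered inflated-pod: 1112 × 9/16 = 625.5
  axial-flowered constricted-pod: 1112 × 3/16 = 208.5
  terminal-flowered inflated-pod: 1112 × 3/16 = 208.5
  terminal-flowered constricted-pod: 1112 × 1/16 = 69.5
χ² = Σ (O − E)² / E
  axial-flowered inflated-pod: (629 − 625.5)² / 625.5 = 0.0196
  axial-flowered constricted-pod: (205 − 208.5)² / 208.5 = 0.0588
  terminal-flowered inflated-pod: (210 − 208.5)² / 208.5 = 0.0108
  terminal-flowered constricted-pod: (68 − 69.5)² / 69.5 = 0.0324
χ² = 0.0196 + 0.0588 + 0.0108 + 0.0324 = 0.1216 ≈ 0.122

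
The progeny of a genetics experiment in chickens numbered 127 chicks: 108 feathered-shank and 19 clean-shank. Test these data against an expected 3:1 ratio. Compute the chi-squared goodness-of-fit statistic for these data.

Under the 3:1 hypothesis (Σ ratio = 4, N = 127):
  feathered-shank: 127 × 3/4 = 95.25
  clean-shank: 127 × 1/4 = 31.75
χ² = Σ (O − E)² / E
  feathered-shank: (108 − 95.25)² / 95.25 = 1.7067
  clean-shank: (19 − 31.75)² / 31.75 = 5.1201
χ² = 1.7067 + 5.1201 = 6.8268 ≈ 6.827

6.827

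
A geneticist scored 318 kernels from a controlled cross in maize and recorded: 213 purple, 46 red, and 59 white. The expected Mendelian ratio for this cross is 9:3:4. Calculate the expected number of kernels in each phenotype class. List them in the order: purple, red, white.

Under the 9:3:4 hypothesis (Σ ratio = 16, N = 318):
  purple: 318 × 9/16 = 178.875
  red: 318 × 3/16 = 59.625
  white: 318 × 4/16 = 79.5

178.875, 59.625, 79.5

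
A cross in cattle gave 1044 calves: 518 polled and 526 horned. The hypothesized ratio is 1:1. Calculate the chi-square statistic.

The 1:1 ratio has 2 parts, so with N = 1044 the expected counts are:
  polled: 1044 × 1/2 = 522
  horned: 1044 × 1/2 = 522
χ² = Σ (O − E)² / E
  polled: (518 − 522)² / 522 = 0.0307
  horned: (526 − 522)² / 522 = 0.0307
χ² = 0.0307 + 0.0307 = 0.0614 ≈ 0.061

0.061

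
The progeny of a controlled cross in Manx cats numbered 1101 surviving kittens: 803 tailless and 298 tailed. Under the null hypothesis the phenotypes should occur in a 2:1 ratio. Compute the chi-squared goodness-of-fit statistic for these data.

19.459

Under the 2:1 hypothesis (Σ ratio = 3, N = 1101):
  tailless: 1101 × 2/3 = 734
  tailed: 1101 × 1/3 = 367
χ² = Σ (O − E)² / E
  tailless: (803 − 734)² / 734 = 6.4864
  tailed: (298 − 367)² / 367 = 12.9728
χ² = 6.4864 + 12.9728 = 19.4592 ≈ 19.459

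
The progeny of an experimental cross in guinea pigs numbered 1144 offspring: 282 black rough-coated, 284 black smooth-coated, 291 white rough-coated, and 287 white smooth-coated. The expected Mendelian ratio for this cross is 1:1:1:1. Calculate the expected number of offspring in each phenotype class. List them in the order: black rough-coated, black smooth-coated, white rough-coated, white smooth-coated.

Total ratio parts = 4. Expected numbers out of 1144:
  black rough-coated: 1144 × 1/4 = 286
  black smooth-coated: 1144 × 1/4 = 286
  white rough-coated: 1144 × 1/4 = 286
  white smooth-coated: 1144 × 1/4 = 286

286, 286, 286, 286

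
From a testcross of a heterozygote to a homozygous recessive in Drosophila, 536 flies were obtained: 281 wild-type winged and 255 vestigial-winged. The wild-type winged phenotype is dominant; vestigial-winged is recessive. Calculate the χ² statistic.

1.261

A testcross of a heterozygote (Aa × aa) gives a 1:1 phenotypic ratio.
The 1:1 ratio has 2 parts, so with N = 536 the expected counts are:
  wild-type winged: 536 × 1/2 = 268
  vestigial-winged: 536 × 1/2 = 268
χ² = Σ (O − E)² / E
  wild-type winged: (281 − 268)² / 268 = 0.6306
  vestigial-winged: (255 − 268)² / 268 = 0.6306
χ² = 0.6306 + 0.6306 = 1.2612 ≈ 1.261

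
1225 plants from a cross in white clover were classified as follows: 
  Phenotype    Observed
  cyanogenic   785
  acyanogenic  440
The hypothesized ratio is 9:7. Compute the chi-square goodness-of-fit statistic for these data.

30.531

The 9:7 ratio has 16 parts, so with N = 1225 the expected counts are:
  cyanogenic: 1225 × 9/16 = 689.0625
  acyanogenic: 1225 × 7/16 = 535.9375
χ² = Σ (O − E)² / E
  cyanogenic: (785 − 689.0625)² / 689.0625 = 13.3573
  acyanogenic: (440 − 535.9375)² / 535.9375 = 17.1737
χ² = 13.3573 + 17.1737 = 30.531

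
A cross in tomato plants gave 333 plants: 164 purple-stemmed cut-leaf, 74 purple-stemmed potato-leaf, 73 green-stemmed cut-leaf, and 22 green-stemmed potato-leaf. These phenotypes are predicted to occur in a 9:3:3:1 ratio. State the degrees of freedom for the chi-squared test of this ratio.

A goodness-of-fit test with 4 phenotype classes has df = 4 − 1 = 3.

3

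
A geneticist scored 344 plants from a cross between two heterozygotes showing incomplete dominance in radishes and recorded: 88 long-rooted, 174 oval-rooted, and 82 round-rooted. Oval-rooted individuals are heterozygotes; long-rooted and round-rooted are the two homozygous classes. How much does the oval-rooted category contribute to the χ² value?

0.023

With incomplete dominance, a heterozygote × heterozygote cross gives a 1:2:1 phenotypic ratio.
Total ratio parts = 4. Expected numbers out of 344:
  long-rooted: 344 × 1/4 = 86
  oval-rooted: 344 × 2/4 = 172
  round-rooted: 344 × 1/4 = 86
Contribution of oval-rooted: (174 − 172)² / 172 = 0.0233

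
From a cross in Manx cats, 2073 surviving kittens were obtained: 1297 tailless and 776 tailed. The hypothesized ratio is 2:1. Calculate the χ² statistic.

15.684

Total ratio parts = 3. Expected numbers out of 2073:
  tailless: 2073 × 2/3 = 1382
  tailed: 2073 × 1/3 = 691
χ² = Σ (O − E)² / E
  tailless: (1297 − 1382)² / 1382 = 5.2279
  tailed: (776 − 691)² / 691 = 10.4559
χ² = 5.2279 + 10.4559 = 15.6838 ≈ 15.684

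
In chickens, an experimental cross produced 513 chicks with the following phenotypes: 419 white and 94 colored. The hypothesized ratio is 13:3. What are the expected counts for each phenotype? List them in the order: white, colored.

Expected counts for N = 513 under a 13:3 ratio (total parts = 16):
  white: 513 × 13/16 = 416.8125
  colored: 513 × 3/16 = 96.1875

416.8125, 96.1875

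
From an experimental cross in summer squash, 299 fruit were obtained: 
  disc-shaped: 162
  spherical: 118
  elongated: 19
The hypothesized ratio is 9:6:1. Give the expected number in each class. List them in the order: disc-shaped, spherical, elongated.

168.1875, 112.125, 18.6875

Expected counts for N = 299 under a 9:6:1 ratio (total parts = 16):
  disc-shaped: 299 × 9/16 = 168.1875
  spherical: 299 × 6/16 = 112.125
  elongated: 299 × 1/16 = 18.6875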